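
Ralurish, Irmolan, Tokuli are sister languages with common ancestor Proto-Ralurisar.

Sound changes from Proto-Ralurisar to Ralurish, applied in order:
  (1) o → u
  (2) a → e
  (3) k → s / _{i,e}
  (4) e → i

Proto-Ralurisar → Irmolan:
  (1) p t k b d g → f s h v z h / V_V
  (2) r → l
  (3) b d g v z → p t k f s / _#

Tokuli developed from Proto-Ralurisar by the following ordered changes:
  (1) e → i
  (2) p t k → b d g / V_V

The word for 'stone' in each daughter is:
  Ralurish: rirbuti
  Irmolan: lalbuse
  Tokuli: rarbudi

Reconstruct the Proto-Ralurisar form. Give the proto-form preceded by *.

*rarbute

Position 2: Ralurish has i, Irmolan has a, Tokuli has a. Irmolan preserves a here (none of its changes turn any other segment into a), so the proto-segment is *a.
Position 3: Ralurish has r, Irmolan has l, Tokuli has r. Ralurish preserves r here (none of its changes turn any other segment into r), so the proto-segment is *r.
Continuing position by position gives *rarbute; check it forward:
Ralurish: *rarbute > rerbute > rirbuti  (by vowel merger, vowel merger)
Irmolan: start from *rarbute.
  rule 1 (intervocalic lenition): rarbute → rarbuse
  rule 2 (unconditioned shift): rarbuse → lalbuse
  rule 3: no change — lalbuse
  ⇒ Irmolan lalbuse
Tokuli: *rarbute > rarbuti > rarbudi  (by vowel merger, intervocalic voicing)
No other proto-form is consistent with every reflex, so the reconstruction is *rarbute.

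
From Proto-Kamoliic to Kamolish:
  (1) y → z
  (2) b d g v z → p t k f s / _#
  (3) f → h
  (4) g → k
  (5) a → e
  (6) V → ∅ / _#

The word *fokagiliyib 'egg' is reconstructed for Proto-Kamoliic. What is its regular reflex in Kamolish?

hokekilizip

Kamolish: start from *fokagiliyib.
  rule 1 (unconditioned shift): fokagiliyib → fokagilizib
  rule 2 (final devoicing): fokagilizib → fokagilizip
  rule 3 (unconditioned shift): fokagilizip → hokagilizip
  rule 4 (unconditioned shift): hokagilizip → hokakilizip
  rule 5 (vowel merger): hokakilizip → hokekilizip
  rule 6: no change — hokekilizip
  ⇒ Kamolish hokekilizip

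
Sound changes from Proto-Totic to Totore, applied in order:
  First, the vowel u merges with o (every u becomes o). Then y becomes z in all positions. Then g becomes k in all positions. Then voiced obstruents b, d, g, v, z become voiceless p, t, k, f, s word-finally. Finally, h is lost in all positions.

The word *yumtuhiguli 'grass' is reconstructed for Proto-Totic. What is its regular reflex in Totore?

Totore: *yumtuhiguli
  yumtuhiguli → yomtohigoli   [vowel merger]
  yomtohigoli → zomtohigoli   [unconditioned shift]
  zomtohigoli → zomtohikoli   [unconditioned shift]
  zomtohikoli (rule 4 does not apply)
  zomtohikoli → zomtoikoli   [h-loss]
  giving Totore zomtoikoli.

zomtoikoli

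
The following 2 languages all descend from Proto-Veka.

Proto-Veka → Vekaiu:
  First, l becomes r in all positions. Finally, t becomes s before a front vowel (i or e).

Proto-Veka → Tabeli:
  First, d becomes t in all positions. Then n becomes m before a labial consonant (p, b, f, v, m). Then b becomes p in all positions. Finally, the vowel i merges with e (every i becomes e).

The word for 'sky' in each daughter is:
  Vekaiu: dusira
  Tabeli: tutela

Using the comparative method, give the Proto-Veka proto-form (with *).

Position 5: Vekaiu has r, Tabeli has l. Tabeli preserves l here (none of its changes turn any other segment into l), so the proto-segment is *l.
Position 3: Vekaiu has s, Tabeli has t. Taking the neighbouring segments as reconstructed: Vekaiu s could go back to *t or *s; Tabeli t could go back to *t or *d — the one source consistent with every daughter is *t.
This points to *dutila. Verify forward in each daughter:
Vekaiu: start from *dutila.
  rule 1 (unconditioned shift): dutila → dutira
  rule 2 (palatalisation): dutira → dusira
  ⇒ Vekaiu dusira
Tabeli: *dutila > tutila > tutela  (by unconditioned shift, vowel merger)
*dutila is the unique common source.

*dutila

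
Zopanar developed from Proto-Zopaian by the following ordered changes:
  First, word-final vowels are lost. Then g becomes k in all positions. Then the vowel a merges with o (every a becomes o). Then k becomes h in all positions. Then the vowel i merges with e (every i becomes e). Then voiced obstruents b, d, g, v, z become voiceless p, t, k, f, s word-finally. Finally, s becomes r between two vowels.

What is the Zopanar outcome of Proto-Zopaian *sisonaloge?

seronoloh

Zopanar: *sisonaloge
  sisonaloge → sisonalog   [apocope]
  sisonalog → sisonalok   [unconditioned shift]
  sisonalok → sisonolok   [vowel merger]
  sisonolok → sisonoloh   [unconditioned shift]
  sisonoloh → sesonoloh   [vowel merger]
  sesonoloh (rule 6 does not apply)
  sesonoloh → seronoloh   [rhotacism]
  giving Zopanar seronoloh.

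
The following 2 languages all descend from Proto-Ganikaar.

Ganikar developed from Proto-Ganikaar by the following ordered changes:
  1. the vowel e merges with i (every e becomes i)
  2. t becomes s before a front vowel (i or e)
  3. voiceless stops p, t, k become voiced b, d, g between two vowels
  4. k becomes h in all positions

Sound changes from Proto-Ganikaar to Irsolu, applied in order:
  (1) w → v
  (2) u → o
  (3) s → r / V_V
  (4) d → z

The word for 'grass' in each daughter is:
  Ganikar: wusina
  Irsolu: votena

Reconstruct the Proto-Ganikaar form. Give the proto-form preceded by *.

*wutena

Position 2: Ganikar has u, Irsolu has o. Ganikar preserves u here (none of its changes turn any other segment into u), so the proto-segment is *u.
Position 1: Ganikar has w, Irsolu has v. Ganikar preserves w here (none of its changes turn any other segment into w), so the proto-segment is *w.
Position 4: Ganikar has i, Irsolu has e. Irsolu preserves e here (none of its changes turn any other segment into e), so the proto-segment is *e.
Continuing position by position gives *wutena; check it forward:
Ganikar: start from *wutena.
  rule 1 (vowel merger): wutena → wutina
  rule 2 (palatalisation): wutina → wusina
  rule 3: no change — wusina
  rule 4: no change — wusina
  ⇒ Ganikar wusina
Irsolu: *wutena
  wutena → vutena   [unconditioned shift]
  vutena → votena   [vowel merger]
  votena (rule 3 does not apply)
  votena (rule 4 does not apply)
  giving Irsolu votena.
Only *wutena yields all of Ganikar wusina, Irsolu votena.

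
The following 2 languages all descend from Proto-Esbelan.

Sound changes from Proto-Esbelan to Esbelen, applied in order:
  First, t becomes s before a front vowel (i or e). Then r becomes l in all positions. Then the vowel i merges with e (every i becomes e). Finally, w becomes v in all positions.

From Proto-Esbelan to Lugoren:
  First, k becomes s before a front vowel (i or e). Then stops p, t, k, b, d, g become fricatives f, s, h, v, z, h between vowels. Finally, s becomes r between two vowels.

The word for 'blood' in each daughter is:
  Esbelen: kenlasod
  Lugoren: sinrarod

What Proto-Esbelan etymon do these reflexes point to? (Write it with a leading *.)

Position 1: Esbelen has k, Lugoren has s. Esbelen preserves k here (none of its changes turn any other segment into k), so the proto-segment is *k.
Position 6: Esbelen has s, Lugoren has r. Taking the neighbouring segments as reconstructed: Esbelen s can only go back to *s; Lugoren r could go back to *t or *s or *r — the one source consistent with every daughter is *s.
Continuing position by position gives *kinrasod; check it forward:
Esbelen: start from *kinrasod.
  rule 1: no change — kinrasod
  rule 2 (unconditioned shift): kinrasod → kinlasod
  rule 3 (vowel merger): kinlasod → kenlasod
  rule 4: no change — kenlasod
  ⇒ Esbelen kenlasod
Lugoren: *kinrasod
  kinrasod → sinrasod   [palatalisation]
  sinrasod (rule 2 does not apply)
  sinrasod → sinrarod   [rhotacism]
  giving Lugoren sinrarod.
Only *kinrasod yields all of Esbelen kenlasod, Lugoren sinrarod.

*kinrasod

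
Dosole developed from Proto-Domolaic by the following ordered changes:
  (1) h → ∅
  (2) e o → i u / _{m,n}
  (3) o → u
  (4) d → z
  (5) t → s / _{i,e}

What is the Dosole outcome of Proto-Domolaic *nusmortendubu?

Dosole: *nusmortendubu > nusmortindubu > nusmurtindubu > nusmurtinzubu > nusmursinzubu  (by pre-nasal raising, vowel merger, unconditioned shift, palatalisation)

nusmursinzubu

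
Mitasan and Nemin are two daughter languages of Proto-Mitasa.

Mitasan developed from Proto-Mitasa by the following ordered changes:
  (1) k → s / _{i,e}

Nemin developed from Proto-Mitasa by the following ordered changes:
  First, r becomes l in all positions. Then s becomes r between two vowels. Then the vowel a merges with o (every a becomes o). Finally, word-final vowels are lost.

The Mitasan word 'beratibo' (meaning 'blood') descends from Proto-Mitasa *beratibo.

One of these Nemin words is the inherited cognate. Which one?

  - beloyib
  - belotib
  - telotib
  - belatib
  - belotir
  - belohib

Nemin: *beratibo
  beratibo → belatibo   [unconditioned shift]
  belatibo (rule 2 does not apply)
  belatibo → belotibo   [vowel merger]
  belotibo → belotib   [apocope]
  giving Nemin belotib.
Among the options, 'belotib' alone shows every Nemin change applied in order.

belotib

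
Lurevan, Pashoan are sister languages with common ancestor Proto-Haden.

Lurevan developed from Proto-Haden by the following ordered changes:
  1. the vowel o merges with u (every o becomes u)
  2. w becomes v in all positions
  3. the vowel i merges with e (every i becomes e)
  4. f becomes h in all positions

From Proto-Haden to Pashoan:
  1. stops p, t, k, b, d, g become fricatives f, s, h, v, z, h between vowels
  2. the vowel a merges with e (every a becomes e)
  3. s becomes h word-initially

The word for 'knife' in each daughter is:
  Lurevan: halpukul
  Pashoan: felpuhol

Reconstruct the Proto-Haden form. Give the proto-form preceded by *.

Position 1: Lurevan has h, Pashoan has f. Taking the neighbouring segments as reconstructed: Lurevan h could go back to *f or *h; Pashoan f can only go back to *f — the one source consistent with every daughter is *f.
Position 7: Lurevan has u, Pashoan has o. Pashoan preserves o here (none of its changes turn any other segment into o), so the proto-segment is *o.
Continuing position by position gives *falpukol; check it forward:
Lurevan: start from *falpukol.
  rule 1 (vowel merger): falpukol → falpukul
  rule 2: no change — falpukul
  rule 3: no change — falpukul
  rule 4 (unconditioned shift): falpukul → halpukul
  ⇒ Lurevan halpukul
Pashoan: start from *falpukol.
  rule 1 (intervocalic lenition): falpukol → falpuhol
  rule 2 (vowel merger): falpuhol → felpuhol
  rule 3: no change — felpuhol
  ⇒ Pashoan felpuhol
Only *falpukol yields all of Lurevan halpukul, Pashoan felpuhol.

*falpukol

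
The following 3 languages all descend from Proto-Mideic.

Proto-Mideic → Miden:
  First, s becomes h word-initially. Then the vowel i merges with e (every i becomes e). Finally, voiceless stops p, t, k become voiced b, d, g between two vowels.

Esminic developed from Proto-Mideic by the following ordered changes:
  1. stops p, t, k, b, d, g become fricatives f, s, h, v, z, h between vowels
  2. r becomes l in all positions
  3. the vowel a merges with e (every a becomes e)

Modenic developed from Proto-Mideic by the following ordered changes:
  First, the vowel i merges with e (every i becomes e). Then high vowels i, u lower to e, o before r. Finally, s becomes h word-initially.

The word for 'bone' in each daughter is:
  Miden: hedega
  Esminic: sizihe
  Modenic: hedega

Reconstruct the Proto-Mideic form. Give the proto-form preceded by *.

Position 1: Miden has h, Esminic has s, Modenic has h. Taking the neighbouring segments as reconstructed: Miden h could go back to *s or *h; Esminic s can only go back to *s; Modenic h could go back to *s or *h — the one source consistent with every daughter is *s.
Position 3: Miden has d, Esminic has z, Modenic has d. Modenic preserves d here (none of its changes turn any other segment into d), so the proto-segment is *d.
Position 5: Miden has g, Esminic has h, Modenic has g. Modenic preserves g here (none of its changes turn any other segment into g), so the proto-segment is *g.
This points to *sidiga. Verify forward in each daughter:
Miden: start from *sidiga.
  rule 1 (debuccalisation): sidiga → hidiga
  rule 2 (vowel merger): hidiga → hedega
  rule 3: no change — hedega
  ⇒ Miden hedega
Esminic: *sidiga
  sidiga → siziha   [intervocalic lenition]
  siziha (rule 2 does not apply)
  siziha → sizihe   [vowel merger]
  giving Esminic sizihe.
Modenic: *sidiga > sedega > hedega  (by vowel merger, debuccalisation)
No other proto-form is consistent with every reflex, so the reconstruction is *sidiga.

*sidiga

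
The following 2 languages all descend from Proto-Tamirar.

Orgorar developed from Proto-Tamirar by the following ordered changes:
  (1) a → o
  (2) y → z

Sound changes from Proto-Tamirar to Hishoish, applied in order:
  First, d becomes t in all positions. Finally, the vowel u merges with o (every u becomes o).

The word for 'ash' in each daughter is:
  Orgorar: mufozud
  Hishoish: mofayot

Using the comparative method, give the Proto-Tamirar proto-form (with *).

Position 7: Orgorar has d, Hishoish has t. Orgorar preserves d here (none of its changes turn any other segment into d), so the proto-segment is *d.
Position 6: Orgorar has u, Hishoish has o. Orgorar preserves u here (none of its changes turn any other segment into u), so the proto-segment is *u.
Position 5: Orgorar has z, Hishoish has y. Hishoish preserves y here (none of its changes turn any other segment into y), so the proto-segment is *y.
Continuing position by position gives *mufayud; check it forward:
Orgorar: *mufayud > mufoyud > mufozud  (by vowel merger, unconditioned shift)
Hishoish: start from *mufayud.
  rule 1 (unconditioned shift): mufayud → mufayut
  rule 2 (vowel merger): mufayut → mofayot
  ⇒ Hishoish mofayot
Only *mufayud yields all of Orgorar mufozud, Hishoish mofayot.

*mufayud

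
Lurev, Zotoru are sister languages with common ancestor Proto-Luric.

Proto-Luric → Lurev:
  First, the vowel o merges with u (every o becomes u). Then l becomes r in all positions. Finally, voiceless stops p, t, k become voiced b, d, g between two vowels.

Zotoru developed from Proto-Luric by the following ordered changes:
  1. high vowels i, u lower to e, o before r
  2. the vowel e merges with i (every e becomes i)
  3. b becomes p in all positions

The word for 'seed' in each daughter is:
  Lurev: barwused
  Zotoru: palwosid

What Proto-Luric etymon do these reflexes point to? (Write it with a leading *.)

*balwosed

Position 3: Lurev has r, Zotoru has l. Zotoru preserves l here (none of its changes turn any other segment into l), so the proto-segment is *l.
Position 7: Lurev has e, Zotoru has i. Lurev preserves e here (none of its changes turn any other segment into e), so the proto-segment is *e.
This points to *balwosed. Verify forward in each daughter:
Lurev: *balwosed > balwused > barwused  (by vowel merger, unconditioned shift)
Zotoru: *balwosed
  balwosed (rule 1 does not apply)
  balwosed → balwosid   [vowel merger]
  balwosid → palwosid   [unconditioned shift]
  giving Zotoru palwosid.
Only *balwosed yields all of Lurev barwused, Zotoru palwosid.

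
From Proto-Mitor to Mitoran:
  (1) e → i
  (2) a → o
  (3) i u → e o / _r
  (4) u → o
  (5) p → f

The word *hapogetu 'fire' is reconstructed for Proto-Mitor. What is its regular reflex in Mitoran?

Mitoran: *hapogetu
  hapogetu → hapogitu   [vowel merger]
  hapogitu → hopogitu   [vowel merger]
  hopogitu (rule 3 does not apply)
  hopogitu → hopogito   [vowel merger]
  hopogito → hofogito   [unconditioned shift]
  giving Mitoran hofogito.

hofogito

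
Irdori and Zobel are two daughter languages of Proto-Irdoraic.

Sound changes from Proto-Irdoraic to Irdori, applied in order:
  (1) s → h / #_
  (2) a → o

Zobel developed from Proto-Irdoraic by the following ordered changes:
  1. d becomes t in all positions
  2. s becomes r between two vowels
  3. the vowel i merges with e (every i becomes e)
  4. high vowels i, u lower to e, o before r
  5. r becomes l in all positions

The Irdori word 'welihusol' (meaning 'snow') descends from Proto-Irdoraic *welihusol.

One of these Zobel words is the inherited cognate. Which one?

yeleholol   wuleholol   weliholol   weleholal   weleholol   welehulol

Zobel: *welihusol
  welihusol (rule 1 does not apply)
  welihusol → welihurol   [rhotacism]
  welihurol → welehurol   [vowel merger]
  welehurol → welehorol   [pre-rhotic lowering]
  welehorol → weleholol   [unconditioned shift]
  giving Zobel weleholol.
Only 'weleholol' matches the regular Zobel development of *welihusol.

weleholol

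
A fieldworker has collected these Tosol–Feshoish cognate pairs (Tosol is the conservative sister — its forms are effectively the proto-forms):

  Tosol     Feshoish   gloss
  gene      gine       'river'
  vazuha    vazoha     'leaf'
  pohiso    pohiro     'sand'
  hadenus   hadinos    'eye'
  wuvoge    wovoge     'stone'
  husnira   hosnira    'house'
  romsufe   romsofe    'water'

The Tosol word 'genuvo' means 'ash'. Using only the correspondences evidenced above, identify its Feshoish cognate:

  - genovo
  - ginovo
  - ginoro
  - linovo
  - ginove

gene ~ gine, hadenus ~ hadinos — Tosol e corresponds to Feshoish i after a consonant, before a nasal.
wuvoge ~ wovoge — Tosol u corresponds to Feshoish o after a consonant, before a labial obstruent.
Applying these to Tosol 'genuvo':
  genuvo → ginuvo   (e→i after a consonant, before a nasal)
  ginuvo → ginovo   (u→o after a consonant, before a labial obstruent)
So the Feshoish cognate is 'ginovo'.

ginovo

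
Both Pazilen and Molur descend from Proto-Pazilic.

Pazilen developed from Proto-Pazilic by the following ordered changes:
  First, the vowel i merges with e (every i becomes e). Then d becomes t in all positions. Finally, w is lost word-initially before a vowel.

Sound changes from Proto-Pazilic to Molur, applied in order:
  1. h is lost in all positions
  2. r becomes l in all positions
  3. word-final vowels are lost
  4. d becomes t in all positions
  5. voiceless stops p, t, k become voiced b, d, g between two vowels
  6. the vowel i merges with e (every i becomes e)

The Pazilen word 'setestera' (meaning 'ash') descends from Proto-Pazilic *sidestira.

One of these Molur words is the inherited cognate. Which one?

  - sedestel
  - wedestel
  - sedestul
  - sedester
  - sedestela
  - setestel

sedestel

Molur: start from *sidestira.
  rule 1: no change — sidestira
  rule 2 (unconditioned shift): sidestira → sidestila
  rule 3 (apocope): sidestila → sidestil
  rule 4 (unconditioned shift): sidestil → sitestil
  rule 5 (intervocalic voicing): sitestil → sidestil
  rule 6 (vowel merger): sidestil → sedestel
  ⇒ Molur sedestel
Only 'sedestel' matches the regular Molur development of *sidestira.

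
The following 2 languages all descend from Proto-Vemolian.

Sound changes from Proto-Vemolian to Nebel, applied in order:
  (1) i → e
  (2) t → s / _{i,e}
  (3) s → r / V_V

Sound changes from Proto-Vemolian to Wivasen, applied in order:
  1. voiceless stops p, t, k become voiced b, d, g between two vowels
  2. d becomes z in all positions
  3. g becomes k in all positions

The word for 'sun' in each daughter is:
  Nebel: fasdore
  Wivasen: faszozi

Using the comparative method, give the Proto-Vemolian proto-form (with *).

*fasdoti

Position 4: Nebel has d, Wivasen has z. Nebel preserves d here (none of its changes turn any other segment into d), so the proto-segment is *d.
Position 6: Nebel has r, Wivasen has z. Taking the neighbouring segments as reconstructed: Nebel r could go back to *t or *s or *r; Wivasen z could go back to *t or *d or *z — the one source consistent with every daughter is *t.
Position 7: Nebel has e, Wivasen has i. Wivasen preserves i here (none of its changes turn any other segment into i), so the proto-segment is *i.
Verify the candidate proto-form against each daughter:
Nebel: start from *fasdoti.
  rule 1 (vowel merger): fasdoti → fasdote
  rule 2 (palatalisation): fasdote → fasdose
  rule 3 (rhotacism): fasdose → fasdore
  ⇒ Nebel fasdore
Wivasen: *fasdoti > fasdodi > faszozi  (by intervocalic voicing, unconditioned shift)
Only *fasdoti yields all of Nebel fasdore, Wivasen faszozi.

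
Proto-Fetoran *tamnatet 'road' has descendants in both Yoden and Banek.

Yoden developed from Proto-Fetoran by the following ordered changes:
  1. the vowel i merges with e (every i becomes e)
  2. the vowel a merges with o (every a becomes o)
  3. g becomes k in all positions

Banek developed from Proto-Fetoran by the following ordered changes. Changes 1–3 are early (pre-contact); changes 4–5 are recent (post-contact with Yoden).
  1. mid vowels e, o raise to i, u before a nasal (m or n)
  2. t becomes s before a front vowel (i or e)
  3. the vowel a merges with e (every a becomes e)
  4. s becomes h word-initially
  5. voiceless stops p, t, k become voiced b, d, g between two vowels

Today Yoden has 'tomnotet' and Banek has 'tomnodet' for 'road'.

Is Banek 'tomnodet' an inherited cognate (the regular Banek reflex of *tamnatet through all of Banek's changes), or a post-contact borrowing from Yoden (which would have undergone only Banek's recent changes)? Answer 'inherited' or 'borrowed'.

borrowed

If inherited, *tamnatet would pass through all of Banek's changes:
Banek: start from *tamnatet.
  rule 1: no change — tamnatet
  rule 2 (palatalisation): tamnatet → tamnaset
  rule 3 (vowel merger): tamnaset → temneset
  rule 4: no change — temneset
  rule 5: no change — temneset
  ⇒ Banek temneset
If borrowed from Yoden 'tomnotet' after the early changes, it would undergo only the recent ones:
  rule 4 (debuccalisation): no change (tomnotet)
  rule 5 (intervocalic voicing): tomnotet → tomnodet
  ⇒ as a loan: tomnodet
Banek 'tomnodet' matches the loan outcome 'tomnodet', not the inherited 'temneset' — it skipped the early Banek changes, so it was borrowed from Yoden.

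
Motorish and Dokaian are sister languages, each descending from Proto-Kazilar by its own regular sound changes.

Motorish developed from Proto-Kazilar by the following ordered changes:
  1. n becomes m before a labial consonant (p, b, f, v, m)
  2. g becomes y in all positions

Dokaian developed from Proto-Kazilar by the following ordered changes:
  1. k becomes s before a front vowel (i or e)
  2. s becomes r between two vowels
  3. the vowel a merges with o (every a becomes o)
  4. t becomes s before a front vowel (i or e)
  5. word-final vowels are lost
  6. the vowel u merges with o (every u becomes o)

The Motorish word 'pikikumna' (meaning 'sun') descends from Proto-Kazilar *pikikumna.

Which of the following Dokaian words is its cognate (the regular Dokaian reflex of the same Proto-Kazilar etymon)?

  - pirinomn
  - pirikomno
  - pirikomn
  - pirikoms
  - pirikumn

pirikomn

Dokaian: *pikikumna
  pikikumna → pisikumna   [palatalisation]
  pisikumna → pirikumna   [rhotacism]
  pirikumna → pirikumno   [vowel merger]
  pirikumno (rule 4 does not apply)
  pirikumno → pirikumn   [apocope]
  pirikumn → pirikomn   [vowel merger]
  giving Dokaian pirikomn.
The other candidates each miss or misapply at least one Dokaian change.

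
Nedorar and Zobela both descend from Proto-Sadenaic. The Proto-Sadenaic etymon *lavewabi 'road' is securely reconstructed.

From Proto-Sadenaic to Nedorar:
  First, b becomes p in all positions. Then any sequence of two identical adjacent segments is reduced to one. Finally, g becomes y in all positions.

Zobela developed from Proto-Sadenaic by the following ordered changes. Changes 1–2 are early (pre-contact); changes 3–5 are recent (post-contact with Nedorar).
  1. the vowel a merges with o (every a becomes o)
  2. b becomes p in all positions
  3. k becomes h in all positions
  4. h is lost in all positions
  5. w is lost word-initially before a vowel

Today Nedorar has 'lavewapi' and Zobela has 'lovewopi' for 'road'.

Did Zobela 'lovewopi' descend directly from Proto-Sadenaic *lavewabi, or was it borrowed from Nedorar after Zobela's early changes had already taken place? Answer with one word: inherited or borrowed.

inherited

If inherited, *lavewabi would pass through all of Zobela's changes:
Zobela: *lavewabi > lovewobi > lovewopi  (by vowel merger, unconditioned shift)
If borrowed from Nedorar 'lavewapi' after the early changes, it would undergo only the recent ones:
  rule 3 (unconditioned shift): no change (lavewapi)
  rule 4 (h-loss): no change (lavewapi)
  rule 5 (glide loss): no change (lavewapi)
  ⇒ as a loan: lavewapi
Zobela 'lovewopi' matches the inherited outcome exactly, so it is an inherited cognate, not a loan.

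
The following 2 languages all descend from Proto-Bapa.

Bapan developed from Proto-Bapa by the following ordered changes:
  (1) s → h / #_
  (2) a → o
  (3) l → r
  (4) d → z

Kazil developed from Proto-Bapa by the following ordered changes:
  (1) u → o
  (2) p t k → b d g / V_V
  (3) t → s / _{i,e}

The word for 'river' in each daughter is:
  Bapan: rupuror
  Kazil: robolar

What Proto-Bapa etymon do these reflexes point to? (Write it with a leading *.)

Position 2: Bapan has u, Kazil has o. Bapan preserves u here (none of its changes turn any other segment into u), so the proto-segment is *u.
Position 3: Bapan has p, Kazil has b. Bapan preserves p here (none of its changes turn any other segment into p), so the proto-segment is *p.
This points to *rupular. Verify forward in each daughter:
Bapan: start from *rupular.
  rule 1: no change — rupular
  rule 2 (vowel merger): rupular → rupulor
  rule 3 (unconditioned shift): rupulor → rupuror
  rule 4: no change — rupuror
  ⇒ Bapan rupuror
Kazil: start from *rupular.
  rule 1 (vowel merger): rupular → ropolar
  rule 2 (intervocalic voicing): ropolar → robolar
  rule 3: no change — robolar
  ⇒ Kazil robolar
*rupular is the unique common source.

*rupular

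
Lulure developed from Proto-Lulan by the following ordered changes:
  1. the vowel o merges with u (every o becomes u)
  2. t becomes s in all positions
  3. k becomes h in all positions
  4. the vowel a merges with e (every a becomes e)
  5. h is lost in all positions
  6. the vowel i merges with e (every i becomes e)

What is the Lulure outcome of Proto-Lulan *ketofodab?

Lulure: start from *ketofodab.
  rule 1 (vowel merger): ketofodab → ketufudab
  rule 2 (unconditioned shift): ketufudab → kesufudab
  rule 3 (unconditioned shift): kesufudab → hesufudab
  rule 4 (vowel merger): hesufudab → hesufudeb
  rule 5 (h-loss): hesufudeb → esufudeb
  rule 6: no change — esufudeb
  ⇒ Lulure esufudeb

esufudeb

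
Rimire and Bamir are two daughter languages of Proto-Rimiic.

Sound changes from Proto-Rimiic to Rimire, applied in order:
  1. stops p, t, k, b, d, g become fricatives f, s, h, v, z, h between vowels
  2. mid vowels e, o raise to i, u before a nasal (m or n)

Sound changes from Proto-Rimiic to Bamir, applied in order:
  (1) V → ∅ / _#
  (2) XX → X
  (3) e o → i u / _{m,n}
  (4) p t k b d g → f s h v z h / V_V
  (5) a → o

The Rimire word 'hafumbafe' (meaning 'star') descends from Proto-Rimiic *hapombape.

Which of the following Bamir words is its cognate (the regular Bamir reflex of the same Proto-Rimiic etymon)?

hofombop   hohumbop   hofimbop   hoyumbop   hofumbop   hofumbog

hofumbop

Bamir: *hapombape > hapombap > hapumbap > hafumbap > hofumbop  (by apocope, pre-nasal raising, intervocalic lenition, vowel merger)
Only 'hofumbop' matches the regular Bamir development of *hapombape.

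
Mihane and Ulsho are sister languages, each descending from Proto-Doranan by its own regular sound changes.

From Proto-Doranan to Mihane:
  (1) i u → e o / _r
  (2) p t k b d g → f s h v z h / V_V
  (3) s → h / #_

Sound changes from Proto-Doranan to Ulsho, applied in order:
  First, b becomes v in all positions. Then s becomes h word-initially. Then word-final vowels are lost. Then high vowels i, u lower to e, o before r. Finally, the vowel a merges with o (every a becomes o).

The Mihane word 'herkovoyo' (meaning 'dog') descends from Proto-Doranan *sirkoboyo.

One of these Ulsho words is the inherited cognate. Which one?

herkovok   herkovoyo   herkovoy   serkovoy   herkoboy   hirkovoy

herkovoy

Ulsho: *sirkoboyo > sirkovoyo > hirkovoyo > hirkovoy > herkovoy  (by unconditioned shift, debuccalisation, apocope, pre-rhotic lowering)
The other candidates each miss or misapply at least one Ulsho change.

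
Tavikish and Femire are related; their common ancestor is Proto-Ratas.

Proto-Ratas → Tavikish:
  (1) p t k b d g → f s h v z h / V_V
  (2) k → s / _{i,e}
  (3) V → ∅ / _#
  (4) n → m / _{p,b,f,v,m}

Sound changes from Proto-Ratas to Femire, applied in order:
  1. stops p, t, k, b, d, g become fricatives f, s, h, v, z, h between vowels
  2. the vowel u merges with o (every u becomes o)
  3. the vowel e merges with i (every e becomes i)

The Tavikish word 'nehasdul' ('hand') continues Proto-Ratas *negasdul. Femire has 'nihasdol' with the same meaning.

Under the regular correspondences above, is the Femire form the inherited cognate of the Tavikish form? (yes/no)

Derive the expected Femire reflex of *negasdul:
Femire: start from *negasdul.
  rule 1 (intervocalic lenition): negasdul → nehasdul
  rule 2 (vowel merger): nehasdul → nehasdol
  rule 3 (vowel merger): nehasdol → nihasdol
  ⇒ Femire nihasdol
Femire 'nihasdol' matches the regular reflex exactly, so the pair is cognate.

yes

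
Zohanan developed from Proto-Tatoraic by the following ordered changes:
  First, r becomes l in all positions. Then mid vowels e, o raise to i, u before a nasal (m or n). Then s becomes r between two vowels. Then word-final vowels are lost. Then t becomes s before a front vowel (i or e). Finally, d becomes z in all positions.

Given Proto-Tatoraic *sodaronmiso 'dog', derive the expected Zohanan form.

Zohanan: start from *sodaronmiso.
  rule 1 (unconditioned shift): sodaronmiso → sodalonmiso
  rule 2 (pre-nasal raising): sodalonmiso → sodalunmiso
  rule 3 (rhotacism): sodalunmiso → sodalunmiro
  rule 4 (apocope): sodalunmiro → sodalunmir
  rule 5: no change — sodalunmir
  rule 6 (unconditioned shift): sodalunmir → sozalunmir
  ⇒ Zohanan sozalunmir

sozalunmir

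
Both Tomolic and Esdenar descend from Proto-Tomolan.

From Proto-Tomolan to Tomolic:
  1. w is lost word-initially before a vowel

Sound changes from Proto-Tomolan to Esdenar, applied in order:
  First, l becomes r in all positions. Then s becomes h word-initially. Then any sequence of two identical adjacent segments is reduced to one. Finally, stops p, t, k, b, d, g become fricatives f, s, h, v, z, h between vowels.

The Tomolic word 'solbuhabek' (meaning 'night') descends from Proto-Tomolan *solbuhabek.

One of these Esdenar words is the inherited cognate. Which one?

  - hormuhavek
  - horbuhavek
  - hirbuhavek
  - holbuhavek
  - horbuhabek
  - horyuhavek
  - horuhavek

horbuhavek

Esdenar: *solbuhabek
  solbuhabek → sorbuhabek   [unconditioned shift]
  sorbuhabek → horbuhabek   [debuccalisation]
  horbuhabek (rule 3 does not apply)
  horbuhabek → horbuhavek   [intervocalic lenition]
  giving Esdenar horbuhavek.
Among the options, 'horbuhavek' alone shows every Esdenar change applied in order.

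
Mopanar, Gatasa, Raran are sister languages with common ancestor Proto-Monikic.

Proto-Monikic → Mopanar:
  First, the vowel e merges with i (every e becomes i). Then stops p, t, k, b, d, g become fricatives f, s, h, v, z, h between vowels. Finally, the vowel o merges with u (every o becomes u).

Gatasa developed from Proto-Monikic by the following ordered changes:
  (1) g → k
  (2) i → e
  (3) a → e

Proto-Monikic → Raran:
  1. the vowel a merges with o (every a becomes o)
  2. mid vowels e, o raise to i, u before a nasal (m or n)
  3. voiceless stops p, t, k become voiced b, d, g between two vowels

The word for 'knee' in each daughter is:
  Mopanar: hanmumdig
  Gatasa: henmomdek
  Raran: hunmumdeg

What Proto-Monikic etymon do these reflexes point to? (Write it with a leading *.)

Position 8: Mopanar has i, Gatasa has e, Raran has e. Raran preserves e here (none of its changes turn any other segment into e), so the proto-segment is *e.
Position 5: Mopanar has u, Gatasa has o, Raran has u. Gatasa preserves o here (none of its changes turn any other segment into o), so the proto-segment is *o.
Continuing position by position gives *hanmomdeg; check it forward:
Mopanar: start from *hanmomdeg.
  rule 1 (vowel merger): hanmomdeg → hanmomdig
  rule 2: no change — hanmomdig
  rule 3 (vowel merger): hanmomdig → hanmumdig
  ⇒ Mopanar hanmumdig
Gatasa: *hanmomdeg
  hanmomdeg → hanmomdek   [unconditioned shift]
  hanmomdek (rule 2 does not apply)
  hanmomdek → henmomdek   [vowel merger]
  giving Gatasa henmomdek.
Raran: start from *hanmomdeg.
  rule 1 (vowel merger): hanmomdeg → honmomdeg
  rule 2 (pre-nasal raising): honmomdeg → hunmumdeg
  rule 3: no change — hunmumdeg
  ⇒ Raran hunmumdeg
No other proto-form is consistent with every reflex, so the reconstruction is *hanmomdeg.

*hanmomdeg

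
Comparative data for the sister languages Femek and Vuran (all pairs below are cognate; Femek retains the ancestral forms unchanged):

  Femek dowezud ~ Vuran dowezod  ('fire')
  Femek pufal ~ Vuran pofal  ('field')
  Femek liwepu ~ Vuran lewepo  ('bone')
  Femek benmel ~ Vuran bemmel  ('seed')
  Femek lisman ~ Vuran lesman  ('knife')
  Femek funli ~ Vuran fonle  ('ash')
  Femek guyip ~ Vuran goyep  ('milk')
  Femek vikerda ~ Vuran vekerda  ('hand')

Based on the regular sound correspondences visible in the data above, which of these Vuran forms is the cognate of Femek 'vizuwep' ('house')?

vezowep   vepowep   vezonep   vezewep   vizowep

vezowep

liwepu ~ lewepo, lisman ~ lesman — Femek i corresponds to Vuran e after a consonant, before a consonant other than r, m, n, p, b, f, v.
dowezud ~ dowezod, guyip ~ goyep — Femek u corresponds to Vuran o after a consonant, before a consonant other than r, m, n, p, b, f, v.
Applying these to Femek 'vizuwep':
  vizuwep → vezuwep   (i→e after a consonant, before a consonant other than r, m, n, p, b, f, v)
  vezuwep → vezowep   (u→o after a consonant, before a consonant other than r, m, n, p, b, f, v)
So the Vuran cognate is 'vezowep'.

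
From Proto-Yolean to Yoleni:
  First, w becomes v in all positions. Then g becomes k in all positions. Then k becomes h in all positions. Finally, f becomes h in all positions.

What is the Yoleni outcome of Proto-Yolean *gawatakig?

Yoleni: start from *gawatakig.
  rule 1 (unconditioned shift): gawatakig → gavatakig
  rule 2 (unconditioned shift): gavatakig → kavatakik
  rule 3 (unconditioned shift): kavatakik → havatahih
  rule 4: no change — havatahih
  ⇒ Yoleni havatahih

havatahih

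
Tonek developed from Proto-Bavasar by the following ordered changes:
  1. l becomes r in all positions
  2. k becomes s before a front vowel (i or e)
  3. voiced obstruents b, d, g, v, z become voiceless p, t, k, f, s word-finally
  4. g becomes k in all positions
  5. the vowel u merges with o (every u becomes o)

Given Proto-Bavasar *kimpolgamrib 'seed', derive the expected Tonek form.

Tonek: start from *kimpolgamrib.
  rule 1 (unconditioned shift): kimpolgamrib → kimporgamrib
  rule 2 (palatalisation): kimporgamrib → simporgamrib
  rule 3 (final devoicing): simporgamrib → simporgamrip
  rule 4 (unconditioned shift): simporgamrip → simporkamrip
  rule 5: no change — simporkamrip
  ⇒ Tonek simporkamrip

simporkamrip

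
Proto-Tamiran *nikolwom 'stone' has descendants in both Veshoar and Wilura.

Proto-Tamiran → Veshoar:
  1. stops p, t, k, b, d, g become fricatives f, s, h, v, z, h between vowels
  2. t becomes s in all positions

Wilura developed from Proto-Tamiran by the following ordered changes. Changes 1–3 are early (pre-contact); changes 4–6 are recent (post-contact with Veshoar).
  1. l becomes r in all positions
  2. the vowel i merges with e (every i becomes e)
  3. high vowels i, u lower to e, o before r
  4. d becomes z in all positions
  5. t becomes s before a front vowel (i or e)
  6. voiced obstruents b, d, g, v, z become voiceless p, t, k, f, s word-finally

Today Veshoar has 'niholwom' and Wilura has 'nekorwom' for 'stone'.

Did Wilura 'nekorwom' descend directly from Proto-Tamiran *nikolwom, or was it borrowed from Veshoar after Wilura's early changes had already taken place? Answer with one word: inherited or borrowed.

If inherited, *nikolwom would pass through all of Wilura's changes:
Wilura: *nikolwom > nikorwom > nekorwom  (by unconditioned shift, vowel merger)
If borrowed from Veshoar 'niholwom' after the early changes, it would undergo only the recent ones:
  rule 4 (unconditioned shift): no change (niholwom)
  rule 5 (palatalisation): no change (niholwom)
  rule 6 (final devoicing): no change (niholwom)
  ⇒ as a loan: niholwom
Wilura 'nekorwom' matches the inherited outcome exactly, so it is an inherited cognate, not a loan.

inherited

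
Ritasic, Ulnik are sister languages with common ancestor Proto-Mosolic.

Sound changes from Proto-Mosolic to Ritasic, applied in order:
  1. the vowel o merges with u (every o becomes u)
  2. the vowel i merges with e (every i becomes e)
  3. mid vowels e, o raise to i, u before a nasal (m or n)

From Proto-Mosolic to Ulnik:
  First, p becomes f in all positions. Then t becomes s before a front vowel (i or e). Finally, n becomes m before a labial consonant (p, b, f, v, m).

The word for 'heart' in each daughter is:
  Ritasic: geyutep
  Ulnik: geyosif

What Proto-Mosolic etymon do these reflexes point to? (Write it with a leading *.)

*geyotip

Position 4: Ritasic has u, Ulnik has o. Ulnik preserves o here (none of its changes turn any other segment into o), so the proto-segment is *o.
Position 6: Ritasic has e, Ulnik has i. Ulnik preserves i here (none of its changes turn any other segment into i), so the proto-segment is *i.
Position 7: Ritasic has p, Ulnik has f. Ritasic preserves p here (none of its changes turn any other segment into p), so the proto-segment is *p.
Continuing position by position gives *geyotip; check it forward:
Ritasic: *geyotip
  geyotip → geyutip   [vowel merger]
  geyutip → geyutep   [vowel merger]
  geyutep (rule 3 does not apply)
  giving Ritasic geyutep.
Ulnik: start from *geyotip.
  rule 1 (unconditioned shift): geyotip → geyotif
  rule 2 (palatalisation): geyotif → geyosif
  rule 3: no change — geyosif
  ⇒ Ulnik geyosif
Only *geyotip yields all of Ritasic geyutep, Ulnik geyosif.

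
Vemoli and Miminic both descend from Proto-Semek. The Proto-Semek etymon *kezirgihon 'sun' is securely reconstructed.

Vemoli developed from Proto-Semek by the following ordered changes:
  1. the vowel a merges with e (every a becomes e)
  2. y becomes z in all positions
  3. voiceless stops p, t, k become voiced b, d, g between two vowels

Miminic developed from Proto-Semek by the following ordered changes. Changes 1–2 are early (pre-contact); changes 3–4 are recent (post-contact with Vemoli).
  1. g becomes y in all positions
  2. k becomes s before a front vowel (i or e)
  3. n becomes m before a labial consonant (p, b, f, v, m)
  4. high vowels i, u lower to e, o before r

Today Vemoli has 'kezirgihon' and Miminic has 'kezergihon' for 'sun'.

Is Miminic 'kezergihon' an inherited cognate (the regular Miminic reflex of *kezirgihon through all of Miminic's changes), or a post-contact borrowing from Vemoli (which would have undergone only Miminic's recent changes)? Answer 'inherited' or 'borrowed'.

If inherited, *kezirgihon would pass through all of Miminic's changes:
Miminic: *kezirgihon
  kezirgihon → keziryihon   [unconditioned shift]
  keziryihon → seziryihon   [palatalisation]
  seziryihon (rule 3 does not apply)
  seziryihon → sezeryihon   [pre-rhotic lowering]
  giving Miminic sezeryihon.
If borrowed from Vemoli 'kezirgihon' after the early changes, it would undergo only the recent ones:
  rule 3 (nasal place assimilation): no change (kezirgihon)
  rule 4 (pre-rhotic lowering): kezirgihon → kezergihon
  ⇒ as a loan: kezergihon
Miminic 'kezergihon' matches the loan outcome 'kezergihon', not the inherited 'sezeryihon' — it skipped the early Miminic changes, so it was borrowed from Vemoli.

borrowed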